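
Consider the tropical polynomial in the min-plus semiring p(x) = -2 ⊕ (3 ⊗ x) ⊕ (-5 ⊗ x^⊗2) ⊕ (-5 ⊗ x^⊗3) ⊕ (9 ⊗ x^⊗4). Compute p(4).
p(4) = -2

A tropical monomial a ⊗ x^⊗i evaluates to a + i · x. Evaluating each term at x = 4:
  Term 0 contributes -2 + 0 · 4 = -2
  Term 1 contributes 3 + 1 · 4 = 7
  Term 2 contributes -5 + 2 · 4 = 3
  Term 3 contributes -5 + 3 · 4 = 7
  Term 4 contributes 9 + 4 · 4 = 25
p(4) = ⊕ of these = min[-2, 7, 3, 7, 25] = -2.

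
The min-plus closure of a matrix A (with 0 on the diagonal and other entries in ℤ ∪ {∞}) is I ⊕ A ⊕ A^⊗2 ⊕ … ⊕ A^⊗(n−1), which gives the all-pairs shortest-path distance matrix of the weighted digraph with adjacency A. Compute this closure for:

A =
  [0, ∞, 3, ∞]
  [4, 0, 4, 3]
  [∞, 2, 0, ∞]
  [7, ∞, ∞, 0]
Closure =
  [0, 5, 3, 8]
  [4, 0, 4, 3]
  [6, 2, 0, 5]
  [7, 12, 10, 0]

This is the Floyd-Warshall all-pairs shortest-path computation. For each intermediate vertex k = 0, 1, …, 3, update dist[i][j] ← min(dist[i][j], dist[i][k] + dist[k][j]). The final matrix gives, for each (i, j), the minimum total weight of any directed path from i to j (possibly empty when i = j).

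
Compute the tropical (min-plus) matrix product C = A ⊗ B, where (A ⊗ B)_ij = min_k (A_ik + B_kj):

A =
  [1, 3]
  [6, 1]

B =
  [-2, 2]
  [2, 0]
A ⊗ B =
  [-1, 3]
  [3, 1]

Apply the min-plus product entry-by-entry:
  C[0][0] = min over k of (A[0][0] + B[0][0] = 1 + -2 = -1, A[0][1] + B[1][0] = 3 + 2 = 5) = -1 (attained at k = 0)
  C[0][1] = min over k of (A[0][0] + B[0][1] = 1 + 2 = 3, A[0][1] + B[1][1] = 3 + 0 = 3) = 3 (attained at k = 0)
  C[1][0] = min over k of (A[1][0] + B[0][0] = 6 + -2 = 4, A[1][1] + B[1][0] = 1 + 2 = 3) = 3 (attained at k = 1)
  C[1][1] = min over k of (A[1][0] + B[0][1] = 6 + 2 = 8, A[1][1] + B[1][1] = 1 + 0 = 1) = 1 (attained at k = 1)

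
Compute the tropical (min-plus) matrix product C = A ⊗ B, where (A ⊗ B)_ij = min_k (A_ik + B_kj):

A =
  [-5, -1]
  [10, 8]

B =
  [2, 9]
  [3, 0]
A ⊗ B =
  [-3, -1]
  [11, 8]

Apply the min-plus product entry-by-entry:
  C[0][0] = min over k of (A[0][0] + B[0][0] = -5 + 2 = -3, A[0][1] + B[1][0] = -1 + 3 = 2) = -3 (attained at k = 0)
  C[0][1] = min over k of (A[0][0] + B[0][1] = -5 + 9 = 4, A[0][1] + B[1][1] = -1 + 0 = -1) = -1 (attained at k = 1)
  C[1][0] = min over k of (A[1][0] + B[0][0] = 10 + 2 = 12, A[1][1] + B[1][0] = 8 + 3 = 11) = 11 (attained at k = 1)
  C[1][1] = min over k of (A[1][0] + B[0][1] = 10 + 9 = 19, A[1][1] + B[1][1] = 8 + 0 = 8) = 8 (attained at k = 1)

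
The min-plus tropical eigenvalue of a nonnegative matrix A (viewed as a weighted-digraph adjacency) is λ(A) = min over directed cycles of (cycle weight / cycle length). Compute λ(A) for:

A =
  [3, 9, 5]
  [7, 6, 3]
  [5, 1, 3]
λ(A) = 2

Enumerate directed cycles and compute their means (weight / length). Sample:
  cycle 0 → 0: weight = 3, length = 1, mean = 3/1 ≈ 3.000
  cycle 1 → 1: weight = 6, length = 1, mean = 6/1 ≈ 6.000
  cycle 2 → 2: weight = 3, length = 1, mean = 3/1 ≈ 3.000
  cycle 0 → 1 → 0: weight = 16, length = 2, mean = 16/2 ≈ 8.000
  cycle 0 → 2 → 0: weight = 10, length = 2, mean = 10/2 ≈ 5.000
  cycle 1 → 0 → 1: weight = 16, length = 2, mean = 16/2 ≈ 8.000
Minimum mean = 2.000, attained e.g. along the cycle 1 → 2 → 1 with weight 4 and length 2. So λ(A) = 4/2 = 2.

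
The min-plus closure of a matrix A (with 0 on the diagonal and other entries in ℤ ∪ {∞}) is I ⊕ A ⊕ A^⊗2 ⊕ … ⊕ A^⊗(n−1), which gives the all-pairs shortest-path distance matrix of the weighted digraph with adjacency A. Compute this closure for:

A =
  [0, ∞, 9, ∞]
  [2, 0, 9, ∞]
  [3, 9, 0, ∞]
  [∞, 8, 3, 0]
Closure =
  [0, 18, 9, ∞]
  [2, 0, 9, ∞]
  [3, 9, 0, ∞]
  [6, 8, 3, 0]

This is the Floyd-Warshall all-pairs shortest-path computation. For each intermediate vertex k = 0, 1, …, 3, update dist[i][j] ← min(dist[i][j], dist[i][k] + dist[k][j]). The final matrix gives, for each (i, j), the minimum total weight of any directed path from i to j (possibly empty when i = j).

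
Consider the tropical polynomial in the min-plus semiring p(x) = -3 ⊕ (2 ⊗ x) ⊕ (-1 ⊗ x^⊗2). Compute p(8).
p(8) = -3

A tropical monomial a ⊗ x^⊗i evaluates to a + i · x. Evaluating each term at x = 8:
  Term 0 contributes -3 + 0 · 8 = -3
  Term 1 contributes 2 + 1 · 8 = 10
  Term 2 contributes -1 + 2 · 8 = 15
p(8) = ⊕ of these = min[-3, 10, 15] = -3.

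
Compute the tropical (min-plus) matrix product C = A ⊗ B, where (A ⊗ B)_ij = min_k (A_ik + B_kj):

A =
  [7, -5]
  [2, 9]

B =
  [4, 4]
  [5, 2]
A ⊗ B =
  [0, -3]
  [6, 6]

Apply the min-plus product entry-by-entry:
  C[0][0] = min over k of (A[0][0] + B[0][0] = 7 + 4 = 11, A[0][1] + B[1][0] = -5 + 5 = 0) = 0 (attained at k = 1)
  C[0][1] = min over k of (A[0][0] + B[0][1] = 7 + 4 = 11, A[0][1] + B[1][1] = -5 + 2 = -3) = -3 (attained at k = 1)
  C[1][0] = min over k of (A[1][0] + B[0][0] = 2 + 4 = 6, A[1][1] + B[1][0] = 9 + 5 = 14) = 6 (attained at k = 0)
  C[1][1] = min over k of (A[1][0] + B[0][1] = 2 + 4 = 6, A[1][1] + B[1][1] = 9 + 2 = 11) = 6 (attained at k = 0)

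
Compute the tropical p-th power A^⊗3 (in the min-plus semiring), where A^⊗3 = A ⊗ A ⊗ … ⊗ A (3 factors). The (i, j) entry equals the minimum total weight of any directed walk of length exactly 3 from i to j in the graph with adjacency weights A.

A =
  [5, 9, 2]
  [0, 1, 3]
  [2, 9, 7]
A^⊗3 =
  [9, 11, 6]
  [2, 3, 3]
  [6, 11, 9]

Each entry (A^⊗3)_ij equals the minimum over all length-3 walks i = v_0 → v_1 → … → v_3 = j of Σ_t A[v_t][v_{t+1}]. For example, for (i, j) = (0, 2) we minimise over 9 possible intermediate vertex sequences; the minimum is 6, attained along the walk 0 → 2 → 0 → 2.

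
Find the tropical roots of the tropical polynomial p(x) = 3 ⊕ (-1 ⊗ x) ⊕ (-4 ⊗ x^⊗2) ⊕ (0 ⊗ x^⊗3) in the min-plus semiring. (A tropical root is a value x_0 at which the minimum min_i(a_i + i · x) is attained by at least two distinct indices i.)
Roots: {-4, 3, 4}

Each tropical root is a break point of the lower envelope of the lines y = a_i + i · x (there are 4 lines, with slopes 0, 1, ..., 3). Only the lines that attain the minimum somewhere contribute to roots; other lines are dominated. Here the surviving (envelope) indices are i = 3, i = 2, i = 1, i = 0.
Intersections between consecutive envelope lines give the roots: for adjacent envelope indices i < j the intersection is x = (a_i − a_j) / (j − i). Reading off the sorted break points: {-4, 3, 4}.
Verification: at each break x_0, at least two indices attain the minimum of min_i(a_i + i · x_0).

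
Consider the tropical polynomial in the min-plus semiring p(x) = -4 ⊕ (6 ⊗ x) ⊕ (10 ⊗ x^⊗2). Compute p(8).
p(8) = -4

A tropical monomial a ⊗ x^⊗i evaluates to a + i · x. Evaluating each term at x = 8:
  Term 0 contributes -4 + 0 · 8 = -4
  Term 1 contributes 6 + 1 · 8 = 14
  Term 2 contributes 10 + 2 · 8 = 26
p(8) = ⊕ of these = min[-4, 14, 26] = -4.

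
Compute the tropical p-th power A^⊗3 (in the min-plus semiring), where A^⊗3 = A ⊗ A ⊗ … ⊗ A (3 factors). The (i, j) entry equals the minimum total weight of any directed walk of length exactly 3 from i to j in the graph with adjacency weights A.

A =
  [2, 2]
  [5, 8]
A^⊗3 =
  [6, 6]
  [9, 9]

Each entry (A^⊗3)_ij equals the minimum over all length-3 walks i = v_0 → v_1 → … → v_3 = j of Σ_t A[v_t][v_{t+1}]. For example, for (i, j) = (0, 1) we minimise over 4 possible intermediate vertex sequences; the minimum is 6, attained along the walk 0 → 0 → 0 → 1.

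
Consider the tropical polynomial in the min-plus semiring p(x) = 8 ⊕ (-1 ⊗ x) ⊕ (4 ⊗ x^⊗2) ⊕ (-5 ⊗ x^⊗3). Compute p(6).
p(6) = 5

A tropical monomial a ⊗ x^⊗i evaluates to a + i · x. Evaluating each term at x = 6:
  Term 0 contributes 8 + 0 · 6 = 8
  Term 1 contributes -1 + 1 · 6 = 5
  Term 2 contributes 4 + 2 · 6 = 16
  Term 3 contributes -5 + 3 · 6 = 13
p(6) = ⊕ of these = min[8, 5, 16, 13] = 5.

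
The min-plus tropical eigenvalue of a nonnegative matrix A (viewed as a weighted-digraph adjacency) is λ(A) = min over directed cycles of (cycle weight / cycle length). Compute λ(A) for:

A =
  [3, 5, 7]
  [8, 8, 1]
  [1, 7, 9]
λ(A) = 7/3

Enumerate directed cycles and compute their means (weight / length). Sample:
  cycle 0 → 0: weight = 3, length = 1, mean = 3/1 ≈ 3.000
  cycle 1 → 1: weight = 8, length = 1, mean = 8/1 ≈ 8.000
  cycle 2 → 2: weight = 9, length = 1, mean = 9/1 ≈ 9.000
  cycle 0 → 1 → 0: weight = 13, length = 2, mean = 13/2 ≈ 6.500
  cycle 0 → 2 → 0: weight = 8, length = 2, mean = 8/2 ≈ 4.000
  cycle 1 → 0 → 1: weight = 13, length = 2, mean = 13/2 ≈ 6.500
Minimum mean = 2.333, attained e.g. along the cycle 0 → 1 → 2 → 0 with weight 7 and length 3. So λ(A) = 7/3 = 7/3.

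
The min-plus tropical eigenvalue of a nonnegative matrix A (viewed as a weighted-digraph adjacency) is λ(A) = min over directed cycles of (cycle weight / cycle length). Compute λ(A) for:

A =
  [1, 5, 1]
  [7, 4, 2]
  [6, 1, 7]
λ(A) = 1

Enumerate directed cycles and compute their means (weight / length). Sample:
  cycle 0 → 0: weight = 1, length = 1, mean = 1/1 ≈ 1.000
  cycle 1 → 1: weight = 4, length = 1, mean = 4/1 ≈ 4.000
  cycle 2 → 2: weight = 7, length = 1, mean = 7/1 ≈ 7.000
  cycle 0 → 1 → 0: weight = 12, length = 2, mean = 12/2 ≈ 6.000
  cycle 0 → 2 → 0: weight = 7, length = 2, mean = 7/2 ≈ 3.500
  cycle 1 → 0 → 1: weight = 12, length = 2, mean = 12/2 ≈ 6.000
Minimum mean = 1.000, attained e.g. along the cycle 0 → 0 with weight 1 and length 1. So λ(A) = 1/1 = 1.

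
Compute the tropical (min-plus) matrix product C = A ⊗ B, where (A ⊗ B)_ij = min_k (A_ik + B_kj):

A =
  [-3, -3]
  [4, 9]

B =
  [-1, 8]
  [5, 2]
A ⊗ B =
  [-4, -1]
  [3, 11]

Apply the min-plus product entry-by-entry:
  C[0][0] = min over k of (A[0][0] + B[0][0] = -3 + -1 = -4, A[0][1] + B[1][0] = -3 + 5 = 2) = -4 (attained at k = 0)
  C[0][1] = min over k of (A[0][0] + B[0][1] = -3 + 8 = 5, A[0][1] + B[1][1] = -3 + 2 = -1) = -1 (attained at k = 1)
  C[1][0] = min over k of (A[1][0] + B[0][0] = 4 + -1 = 3, A[1][1] + B[1][0] = 9 + 5 = 14) = 3 (attained at k = 0)
  C[1][1] = min over k of (A[1][0] + B[0][1] = 4 + 8 = 12, A[1][1] + B[1][1] = 9 + 2 = 11) = 11 (attained at k = 1)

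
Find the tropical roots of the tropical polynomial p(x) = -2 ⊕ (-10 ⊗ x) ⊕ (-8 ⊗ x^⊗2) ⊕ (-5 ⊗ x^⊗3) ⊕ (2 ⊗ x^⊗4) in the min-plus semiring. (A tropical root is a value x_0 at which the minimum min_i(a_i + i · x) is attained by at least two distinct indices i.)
Roots: {-7, -3, -2, 8}

Each tropical root is a break point of the lower envelope of the lines y = a_i + i · x (there are 5 lines, with slopes 0, 1, ..., 4). Only the lines that attain the minimum somewhere contribute to roots; other lines are dominated. Here the surviving (envelope) indices are i = 4, i = 3, i = 2, i = 1, i = 0.
Intersections between consecutive envelope lines give the roots: for adjacent envelope indices i < j the intersection is x = (a_i − a_j) / (j − i). Reading off the sorted break points: {-7, -3, -2, 8}.
Verification: at each break x_0, at least two indices attain the minimum of min_i(a_i + i · x_0).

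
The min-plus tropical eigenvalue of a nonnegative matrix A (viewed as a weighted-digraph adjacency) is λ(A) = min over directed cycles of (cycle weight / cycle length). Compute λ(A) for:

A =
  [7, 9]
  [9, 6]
λ(A) = 6

Enumerate directed cycles and compute their means (weight / length). Sample:
  cycle 0 → 0: weight = 7, length = 1, mean = 7/1 ≈ 7.000
  cycle 1 → 1: weight = 6, length = 1, mean = 6/1 ≈ 6.000
  cycle 0 → 1 → 0: weight = 18, length = 2, mean = 18/2 ≈ 9.000
  cycle 1 → 0 → 1: weight = 18, length = 2, mean = 18/2 ≈ 9.000
Minimum mean = 6.000, attained e.g. along the cycle 1 → 1 with weight 6 and length 1. So λ(A) = 6/1 = 6.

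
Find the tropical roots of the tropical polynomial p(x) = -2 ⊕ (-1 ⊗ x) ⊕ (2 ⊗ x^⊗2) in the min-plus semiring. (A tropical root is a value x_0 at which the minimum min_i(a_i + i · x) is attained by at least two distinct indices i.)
Roots: {-3, -1}

Each tropical root is a break point of the lower envelope of the lines y = a_i + i · x (there are 3 lines, with slopes 0, 1, ..., 2). Only the lines that attain the minimum somewhere contribute to roots; other lines are dominated. Here the surviving (envelope) indices are i = 2, i = 1, i = 0.
Intersections between consecutive envelope lines give the roots: for adjacent envelope indices i < j the intersection is x = (a_i − a_j) / (j − i). Reading off the sorted break points: {-3, -1}.
Verification: at each break x_0, at least two indices attain the minimum of min_i(a_i + i · x_0).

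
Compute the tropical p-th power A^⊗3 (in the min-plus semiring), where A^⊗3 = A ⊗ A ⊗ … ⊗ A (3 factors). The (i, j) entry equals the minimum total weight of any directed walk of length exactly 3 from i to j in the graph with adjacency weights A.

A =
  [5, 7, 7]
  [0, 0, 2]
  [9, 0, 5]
A^⊗3 =
  [7, 7, 9]
  [0, 0, 2]
  [0, 0, 2]

Each entry (A^⊗3)_ij equals the minimum over all length-3 walks i = v_0 → v_1 → … → v_3 = j of Σ_t A[v_t][v_{t+1}]. For example, for (i, j) = (0, 2) we minimise over 9 possible intermediate vertex sequences; the minimum is 9, attained along the walk 0 → 1 → 1 → 2.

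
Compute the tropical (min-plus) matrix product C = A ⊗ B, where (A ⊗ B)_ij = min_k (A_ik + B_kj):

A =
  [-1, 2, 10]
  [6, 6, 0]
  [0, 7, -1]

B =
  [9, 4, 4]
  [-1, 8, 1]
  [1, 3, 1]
A ⊗ B =
  [1, 3, 3]
  [1, 3, 1]
  [0, 2, 0]

Apply the min-plus product entry-by-entry:
  C[0][0] = min over k of (A[0][0] + B[0][0] = -1 + 9 = 8, A[0][1] + B[1][0] = 2 + -1 = 1, A[0][2] + B[2][0] = 10 + 1 = 11) = 1 (attained at k = 1)
  C[0][1] = min over k of (A[0][0] + B[0][1] = -1 + 4 = 3, A[0][1] + B[1][1] = 2 + 8 = 10, A[0][2] + B[2][1] = 10 + 3 = 13) = 3 (attained at k = 0)
  C[0][2] = min over k of (A[0][0] + B[0][2] = -1 + 4 = 3, A[0][1] + B[1][2] = 2 + 1 = 3, A[0][2] + B[2][2] = 10 + 1 = 11) = 3 (attained at k = 0)
  C[1][0] = min over k of (A[1][0] + B[0][0] = 6 + 9 = 15, A[1][1] + B[1][0] = 6 + -1 = 5, A[1][2] + B[2][0] = 0 + 1 = 1) = 1 (attained at k = 2)
  C[1][1] = min over k of (A[1][0] + B[0][1] = 6 + 4 = 10, A[1][1] + B[1][1] = 6 + 8 = 14, A[1][2] + B[2][1] = 0 + 3 = 3) = 3 (attained at k = 2)
  C[1][2] = min over k of (A[1][0] + B[0][2] = 6 + 4 = 10, A[1][1] + B[1][2] = 6 + 1 = 7, A[1][2] + B[2][2] = 0 + 1 = 1) = 1 (attained at k = 2)
  C[2][0] = min over k of (A[2][0] + B[0][0] = 0 + 9 = 9, A[2][1] + B[1][0] = 7 + -1 = 6, A[2][2] + B[2][0] = -1 + 1 = 0) = 0 (attained at k = 2)
  C[2][1] = min over k of (A[2][0] + B[0][1] = 0 + 4 = 4, A[2][1] + B[1][1] = 7 + 8 = 15, A[2][2] + B[2][1] = -1 + 3 = 2) = 2 (attained at k = 2)
  C[2][2] = min over k of (A[2][0] + B[0][2] = 0 + 4 = 4, A[2][1] + B[1][2] = 7 + 1 = 8, A[2][2] + B[2][2] = -1 + 1 = 0) = 0 (attained at k = 2)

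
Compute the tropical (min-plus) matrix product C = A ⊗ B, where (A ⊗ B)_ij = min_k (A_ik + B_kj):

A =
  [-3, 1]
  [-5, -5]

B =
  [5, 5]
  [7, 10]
A ⊗ B =
  [2, 2]
  [0, 0]

Apply the min-plus product entry-by-entry:
  C[0][0] = min over k of (A[0][0] + B[0][0] = -3 + 5 = 2, A[0][1] + B[1][0] = 1 + 7 = 8) = 2 (attained at k = 0)
  C[0][1] = min over k of (A[0][0] + B[0][1] = -3 + 5 = 2, A[0][1] + B[1][1] = 1 + 10 = 11) = 2 (attained at k = 0)
  C[1][0] = min over k of (A[1][0] + B[0][0] = -5 + 5 = 0, A[1][1] + B[1][0] = -5 + 7 = 2) = 0 (attained at k = 0)
  C[1][1] = min over k of (A[1][0] + B[0][1] = -5 + 5 = 0, A[1][1] + B[1][1] = -5 + 10 = 5) = 0 (attained at k = 0)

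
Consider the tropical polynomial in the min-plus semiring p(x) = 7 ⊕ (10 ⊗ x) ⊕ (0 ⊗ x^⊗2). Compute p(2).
p(2) = 4

A tropical monomial a ⊗ x^⊗i evaluates to a + i · x. Evaluating each term at x = 2:
  Term 0 contributes 7 + 0 · 2 = 7
  Term 1 contributes 10 + 1 · 2 = 12
  Term 2 contributes 0 + 2 · 2 = 4
p(2) = ⊕ of these = min[7, 12, 4] = 4.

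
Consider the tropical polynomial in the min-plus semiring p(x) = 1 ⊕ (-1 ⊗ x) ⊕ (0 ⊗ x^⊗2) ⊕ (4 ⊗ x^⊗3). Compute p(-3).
p(-3) = -6

A tropical monomial a ⊗ x^⊗i evaluates to a + i · x. Evaluating each term at x = -3:
  Term 0 contributes 1 + 0 · -3 = 1
  Term 1 contributes -1 + 1 · -3 = -4
  Term 2 contributes 0 + 2 · -3 = -6
  Term 3 contributes 4 + 3 · -3 = -5
p(-3) = ⊕ of these = min[1, -4, -6, -5] = -6.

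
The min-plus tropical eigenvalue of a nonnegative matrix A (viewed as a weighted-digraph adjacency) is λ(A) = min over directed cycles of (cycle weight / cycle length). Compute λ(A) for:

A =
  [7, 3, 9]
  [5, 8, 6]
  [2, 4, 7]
λ(A) = 11/3

Enumerate directed cycles and compute their means (weight / length). Sample:
  cycle 0 → 0: weight = 7, length = 1, mean = 7/1 ≈ 7.000
  cycle 1 → 1: weight = 8, length = 1, mean = 8/1 ≈ 8.000
  cycle 2 → 2: weight = 7, length = 1, mean = 7/1 ≈ 7.000
  cycle 0 → 1 → 0: weight = 8, length = 2, mean = 8/2 ≈ 4.000
  cycle 0 → 2 → 0: weight = 11, length = 2, mean = 11/2 ≈ 5.500
  cycle 1 → 0 → 1: weight = 8, length = 2, mean = 8/2 ≈ 4.000
Minimum mean = 3.667, attained e.g. along the cycle 0 → 1 → 2 → 0 with weight 11 and length 3. So λ(A) = 11/3 = 11/3.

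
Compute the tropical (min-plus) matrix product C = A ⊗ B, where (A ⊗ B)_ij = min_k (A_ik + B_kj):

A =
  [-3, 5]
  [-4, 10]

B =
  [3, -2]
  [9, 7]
A ⊗ B =
  [0, -5]
  [-1, -6]

Apply the min-plus product entry-by-entry:
  C[0][0] = min over k of (A[0][0] + B[0][0] = -3 + 3 = 0, A[0][1] + B[1][0] = 5 + 9 = 14) = 0 (attained at k = 0)
  C[0][1] = min over k of (A[0][0] + B[0][1] = -3 + -2 = -5, A[0][1] + B[1][1] = 5 + 7 = 12) = -5 (attained at k = 0)
  C[1][0] = min over k of (A[1][0] + B[0][0] = -4 + 3 = -1, A[1][1] + B[1][0] = 10 + 9 = 19) = -1 (attained at k = 0)
  C[1][1] = min over k of (A[1][0] + B[0][1] = -4 + -2 = -6, A[1][1] + B[1][1] = 10 + 7 = 17) = -6 (attained at k = 0)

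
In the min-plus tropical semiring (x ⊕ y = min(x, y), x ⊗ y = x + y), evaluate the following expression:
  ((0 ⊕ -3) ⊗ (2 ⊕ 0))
((0 ⊕ -3) ⊗ (2 ⊕ 0)) = -3

Expand innermost to outermost. Recall ⊕ takes the minimum of its arguments and ⊗ takes their sum. Working out the expression ((0 ⊕ -3) ⊗ (2 ⊕ 0)) gives -3.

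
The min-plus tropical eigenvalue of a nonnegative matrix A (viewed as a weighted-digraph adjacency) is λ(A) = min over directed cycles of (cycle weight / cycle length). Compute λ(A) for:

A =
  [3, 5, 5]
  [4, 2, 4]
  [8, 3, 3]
λ(A) = 2

Enumerate directed cycles and compute their means (weight / length). Sample:
  cycle 0 → 0: weight = 3, length = 1, mean = 3/1 ≈ 3.000
  cycle 1 → 1: weight = 2, length = 1, mean = 2/1 ≈ 2.000
  cycle 2 → 2: weight = 3, length = 1, mean = 3/1 ≈ 3.000
  cycle 0 → 1 → 0: weight = 9, length = 2, mean = 9/2 ≈ 4.500
  cycle 0 → 2 → 0: weight = 13, length = 2, mean = 13/2 ≈ 6.500
  cycle 1 → 0 → 1: weight = 9, length = 2, mean = 9/2 ≈ 4.500
Minimum mean = 2.000, attained e.g. along the cycle 1 → 1 with weight 2 and length 1. So λ(A) = 2/1 = 2.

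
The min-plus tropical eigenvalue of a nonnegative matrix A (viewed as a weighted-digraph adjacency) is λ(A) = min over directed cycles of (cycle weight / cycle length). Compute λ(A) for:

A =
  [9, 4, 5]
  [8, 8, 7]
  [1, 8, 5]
λ(A) = 3

Enumerate directed cycles and compute their means (weight / length). Sample:
  cycle 0 → 0: weight = 9, length = 1, mean = 9/1 ≈ 9.000
  cycle 1 → 1: weight = 8, length = 1, mean = 8/1 ≈ 8.000
  cycle 2 → 2: weight = 5, length = 1, mean = 5/1 ≈ 5.000
  cycle 0 → 1 → 0: weight = 12, length = 2, mean = 12/2 ≈ 6.000
  cycle 0 → 2 → 0: weight = 6, length = 2, mean = 6/2 ≈ 3.000
  cycle 1 → 0 → 1: weight = 12, length = 2, mean = 12/2 ≈ 6.000
Minimum mean = 3.000, attained e.g. along the cycle 0 → 2 → 0 with weight 6 and length 2. So λ(A) = 6/2 = 3.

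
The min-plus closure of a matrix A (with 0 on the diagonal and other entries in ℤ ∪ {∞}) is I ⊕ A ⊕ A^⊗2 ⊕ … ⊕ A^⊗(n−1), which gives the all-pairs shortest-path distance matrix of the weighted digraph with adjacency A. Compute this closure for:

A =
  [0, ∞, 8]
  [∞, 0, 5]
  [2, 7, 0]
Closure =
  [0, 15, 8]
  [7, 0, 5]
  [2, 7, 0]

This is the Floyd-Warshall all-pairs shortest-path computation. For each intermediate vertex k = 0, 1, …, 2, update dist[i][j] ← min(dist[i][j], dist[i][k] + dist[k][j]). The final matrix gives, for each (i, j), the minimum total weight of any directed path from i to j (possibly empty when i = j).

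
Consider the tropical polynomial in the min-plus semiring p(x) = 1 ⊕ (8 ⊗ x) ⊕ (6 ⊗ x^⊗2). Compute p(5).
p(5) = 1

A tropical monomial a ⊗ x^⊗i evaluates to a + i · x. Evaluating each term at x = 5:
  Term 0 contributes 1 + 0 · 5 = 1
  Term 1 contributes 8 + 1 · 5 = 13
  Term 2 contributes 6 + 2 · 5 = 16
p(5) = ⊕ of these = min[1, 13, 16] = 1.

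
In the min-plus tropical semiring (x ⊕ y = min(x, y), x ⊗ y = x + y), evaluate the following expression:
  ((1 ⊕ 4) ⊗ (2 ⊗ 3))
((1 ⊕ 4) ⊗ (2 ⊗ 3)) = 6

Expand innermost to outermost. Recall ⊕ takes the minimum of its arguments and ⊗ takes their sum. Working out the expression ((1 ⊕ 4) ⊗ (2 ⊗ 3)) gives 6.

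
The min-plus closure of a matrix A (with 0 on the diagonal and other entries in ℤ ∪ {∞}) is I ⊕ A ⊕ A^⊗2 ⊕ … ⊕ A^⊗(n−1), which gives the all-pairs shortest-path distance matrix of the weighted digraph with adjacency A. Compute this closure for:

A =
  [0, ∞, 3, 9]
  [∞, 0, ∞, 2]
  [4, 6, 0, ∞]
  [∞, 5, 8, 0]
Closure =
  [0, 9, 3, 9]
  [14, 0, 10, 2]
  [4, 6, 0, 8]
  [12, 5, 8, 0]

This is the Floyd-Warshall all-pairs shortest-path computation. For each intermediate vertex k = 0, 1, …, 3, update dist[i][j] ← min(dist[i][j], dist[i][k] + dist[k][j]). The final matrix gives, for each (i, j), the minimum total weight of any directed path from i to j (possibly empty when i = j).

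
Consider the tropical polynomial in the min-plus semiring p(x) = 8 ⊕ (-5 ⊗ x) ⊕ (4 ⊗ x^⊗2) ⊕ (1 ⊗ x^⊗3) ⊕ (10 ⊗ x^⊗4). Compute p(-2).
p(-2) = -7

A tropical monomial a ⊗ x^⊗i evaluates to a + i · x. Evaluating each term at x = -2:
  Term 0 contributes 8 + 0 · -2 = 8
  Term 1 contributes -5 + 1 · -2 = -7
  Term 2 contributes 4 + 2 · -2 = 0
  Term 3 contributes 1 + 3 · -2 = -5
  Term 4 contributes 10 + 4 · -2 = 2
p(-2) = ⊕ of these = min[8, -7, 0, -5, 2] = -7.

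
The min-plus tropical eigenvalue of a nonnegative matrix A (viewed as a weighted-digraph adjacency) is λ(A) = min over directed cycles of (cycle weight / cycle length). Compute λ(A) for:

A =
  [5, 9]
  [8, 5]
λ(A) = 5

Enumerate directed cycles and compute their means (weight / length). Sample:
  cycle 0 → 0: weight = 5, length = 1, mean = 5/1 ≈ 5.000
  cycle 1 → 1: weight = 5, length = 1, mean = 5/1 ≈ 5.000
  cycle 0 → 1 → 0: weight = 17, length = 2, mean = 17/2 ≈ 8.500
  cycle 1 → 0 → 1: weight = 17, length = 2, mean = 17/2 ≈ 8.500
Minimum mean = 5.000, attained e.g. along the cycle 0 → 0 with weight 5 and length 1. So λ(A) = 5/1 = 5.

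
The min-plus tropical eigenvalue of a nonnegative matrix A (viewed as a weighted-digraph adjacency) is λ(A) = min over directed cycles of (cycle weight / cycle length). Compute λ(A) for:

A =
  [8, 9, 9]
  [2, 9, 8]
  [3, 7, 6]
λ(A) = 11/2

Enumerate directed cycles and compute their means (weight / length). Sample:
  cycle 0 → 0: weight = 8, length = 1, mean = 8/1 ≈ 8.000
  cycle 1 → 1: weight = 9, length = 1, mean = 9/1 ≈ 9.000
  cycle 2 → 2: weight = 6, length = 1, mean = 6/1 ≈ 6.000
  cycle 0 → 1 → 0: weight = 11, length = 2, mean = 11/2 ≈ 5.500
  cycle 0 → 2 → 0: weight = 12, length = 2, mean = 12/2 ≈ 6.000
  cycle 1 → 0 → 1: weight = 11, length = 2, mean = 11/2 ≈ 5.500
Minimum mean = 5.500, attained e.g. along the cycle 0 → 1 → 0 with weight 11 and length 2. So λ(A) = 11/2 = 11/2.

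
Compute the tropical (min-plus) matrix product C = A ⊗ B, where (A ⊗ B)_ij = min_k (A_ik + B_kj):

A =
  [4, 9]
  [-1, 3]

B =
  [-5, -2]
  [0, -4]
A ⊗ B =
  [-1, 2]
  [-6, -3]

Apply the min-plus product entry-by-entry:
  C[0][0] = min over k of (A[0][0] + B[0][0] = 4 + -5 = -1, A[0][1] + B[1][0] = 9 + 0 = 9) = -1 (attained at k = 0)
  C[0][1] = min over k of (A[0][0] + B[0][1] = 4 + -2 = 2, A[0][1] + B[1][1] = 9 + -4 = 5) = 2 (attained at k = 0)
  C[1][0] = min over k of (A[1][0] + B[0][0] = -1 + -5 = -6, A[1][1] + B[1][0] = 3 + 0 = 3) = -6 (attained at k = 0)
  C[1][1] = min over k of (A[1][0] + B[0][1] = -1 + -2 = -3, A[1][1] + B[1][1] = 3 + -4 = -1) = -3 (attained at k = 0)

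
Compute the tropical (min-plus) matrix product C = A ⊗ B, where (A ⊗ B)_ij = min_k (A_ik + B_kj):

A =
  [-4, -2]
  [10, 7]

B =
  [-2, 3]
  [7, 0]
A ⊗ B =
  [-6, -2]
  [8, 7]

Apply the min-plus product entry-by-entry:
  C[0][0] = min over k of (A[0][0] + B[0][0] = -4 + -2 = -6, A[0][1] + B[1][0] = -2 + 7 = 5) = -6 (attained at k = 0)
  C[0][1] = min over k of (A[0][0] + B[0][1] = -4 + 3 = -1, A[0][1] + B[1][1] = -2 + 0 = -2) = -2 (attained at k = 1)
  C[1][0] = min over k of (A[1][0] + B[0][0] = 10 + -2 = 8, A[1][1] + B[1][0] = 7 + 7 = 14) = 8 (attained at k = 0)
  C[1][1] = min over k of (A[1][0] + B[0][1] = 10 + 3 = 13, A[1][1] + B[1][1] = 7 + 0 = 7) = 7 (attained at k = 1)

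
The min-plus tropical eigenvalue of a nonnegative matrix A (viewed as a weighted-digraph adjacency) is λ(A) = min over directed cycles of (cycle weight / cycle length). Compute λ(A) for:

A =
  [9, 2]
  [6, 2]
λ(A) = 2

Enumerate directed cycles and compute their means (weight / length). Sample:
  cycle 0 → 0: weight = 9, length = 1, mean = 9/1 ≈ 9.000
  cycle 1 → 1: weight = 2, length = 1, mean = 2/1 ≈ 2.000
  cycle 0 → 1 → 0: weight = 8, length = 2, mean = 8/2 ≈ 4.000
  cycle 1 → 0 → 1: weight = 8, length = 2, mean = 8/2 ≈ 4.000
Minimum mean = 2.000, attained e.g. along the cycle 1 → 1 with weight 2 and length 1. So λ(A) = 2/1 = 2.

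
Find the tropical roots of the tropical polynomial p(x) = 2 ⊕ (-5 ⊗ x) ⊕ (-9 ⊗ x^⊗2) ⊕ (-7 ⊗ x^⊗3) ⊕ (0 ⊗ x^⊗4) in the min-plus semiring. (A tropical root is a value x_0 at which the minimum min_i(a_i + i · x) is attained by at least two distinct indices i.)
Roots: {-7, -2, 4, 7}

Each tropical root is a break point of the lower envelope of the lines y = a_i + i · x (there are 5 lines, with slopes 0, 1, ..., 4). Only the lines that attain the minimum somewhere contribute to roots; other lines are dominated. Here the surviving (envelope) indices are i = 4, i = 3, i = 2, i = 1, i = 0.
Intersections between consecutive envelope lines give the roots: for adjacent envelope indices i < j the intersection is x = (a_i − a_j) / (j − i). Reading off the sorted break points: {-7, -2, 4, 7}.
Verification: at each break x_0, at least two indices attain the minimum of min_i(a_i + i · x_0).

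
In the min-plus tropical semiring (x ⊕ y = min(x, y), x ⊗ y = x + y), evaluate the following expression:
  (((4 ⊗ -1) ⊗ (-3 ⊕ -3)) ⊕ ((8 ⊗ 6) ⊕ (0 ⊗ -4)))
(((4 ⊗ -1) ⊗ (-3 ⊕ -3)) ⊕ ((8 ⊗ 6) ⊕ (0 ⊗ -4))) = -4

Expand innermost to outermost. Recall ⊕ takes the minimum of its arguments and ⊗ takes their sum. Working out the expression (((4 ⊗ -1) ⊗ (-3 ⊕ -3)) ⊕ ((8 ⊗ 6) ⊕ (0 ⊗ -4))) gives -4.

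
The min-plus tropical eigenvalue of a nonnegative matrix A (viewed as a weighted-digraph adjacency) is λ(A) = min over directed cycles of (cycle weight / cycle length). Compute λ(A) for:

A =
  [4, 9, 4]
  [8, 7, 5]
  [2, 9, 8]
λ(A) = 3

Enumerate directed cycles and compute their means (weight / length). Sample:
  cycle 0 → 0: weight = 4, length = 1, mean = 4/1 ≈ 4.000
  cycle 1 → 1: weight = 7, length = 1, mean = 7/1 ≈ 7.000
  cycle 2 → 2: weight = 8, length = 1, mean = 8/1 ≈ 8.000
  cycle 0 → 1 → 0: weight = 17, length = 2, mean = 17/2 ≈ 8.500
  cycle 0 → 2 → 0: weight = 6, length = 2, mean = 6/2 ≈ 3.000
  cycle 1 → 0 → 1: weight = 17, length = 2, mean = 17/2 ≈ 8.500
Minimum mean = 3.000, attained e.g. along the cycle 0 → 2 → 0 with weight 6 and length 2. So λ(A) = 6/2 = 3.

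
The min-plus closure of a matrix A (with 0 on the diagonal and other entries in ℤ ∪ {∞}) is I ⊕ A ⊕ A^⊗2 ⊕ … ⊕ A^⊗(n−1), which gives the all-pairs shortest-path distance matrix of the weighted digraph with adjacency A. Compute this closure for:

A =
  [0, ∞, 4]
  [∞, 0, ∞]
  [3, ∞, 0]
Closure =
  [0, ∞, 4]
  [∞, 0, ∞]
  [3, ∞, 0]

This is the Floyd-Warshall all-pairs shortest-path computation. For each intermediate vertex k = 0, 1, …, 2, update dist[i][j] ← min(dist[i][j], dist[i][k] + dist[k][j]). The final matrix gives, for each (i, j), the minimum total weight of any directed path from i to j (possibly empty when i = j).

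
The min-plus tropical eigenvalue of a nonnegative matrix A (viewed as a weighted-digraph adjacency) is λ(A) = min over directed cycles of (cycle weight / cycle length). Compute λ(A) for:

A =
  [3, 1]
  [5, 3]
λ(A) = 3

Enumerate directed cycles and compute their means (weight / length). Sample:
  cycle 0 → 0: weight = 3, length = 1, mean = 3/1 ≈ 3.000
  cycle 1 → 1: weight = 3, length = 1, mean = 3/1 ≈ 3.000
  cycle 0 → 1 → 0: weight = 6, length = 2, mean = 6/2 ≈ 3.000
  cycle 1 → 0 → 1: weight = 6, length = 2, mean = 6/2 ≈ 3.000
Minimum mean = 3.000, attained e.g. along the cycle 0 → 0 with weight 3 and length 1. So λ(A) = 3/1 = 3.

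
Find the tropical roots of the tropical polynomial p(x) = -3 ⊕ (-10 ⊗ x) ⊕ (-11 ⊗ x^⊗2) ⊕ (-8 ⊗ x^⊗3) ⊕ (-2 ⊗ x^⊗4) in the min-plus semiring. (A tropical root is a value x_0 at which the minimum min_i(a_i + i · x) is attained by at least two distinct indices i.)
Roots: {-6, -3, 1, 7}

Each tropical root is a break point of the lower envelope of the lines y = a_i + i · x (there are 5 lines, with slopes 0, 1, ..., 4). Only the lines that attain the minimum somewhere contribute to roots; other lines are dominated. Here the surviving (envelope) indices are i = 4, i = 3, i = 2, i = 1, i = 0.
Intersections between consecutive envelope lines give the roots: for adjacent envelope indices i < j the intersection is x = (a_i − a_j) / (j − i). Reading off the sorted break points: {-6, -3, 1, 7}.
Verification: at each break x_0, at least two indices attain the minimum of min_i(a_i + i · x_0).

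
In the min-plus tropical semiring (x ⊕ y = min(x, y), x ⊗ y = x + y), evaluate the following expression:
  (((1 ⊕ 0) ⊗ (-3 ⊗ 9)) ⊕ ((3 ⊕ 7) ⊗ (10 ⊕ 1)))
(((1 ⊕ 0) ⊗ (-3 ⊗ 9)) ⊕ ((3 ⊕ 7) ⊗ (10 ⊕ 1))) = 4

Expand innermost to outermost. Recall ⊕ takes the minimum of its arguments and ⊗ takes their sum. Working out the expression (((1 ⊕ 0) ⊗ (-3 ⊗ 9)) ⊕ ((3 ⊕ 7) ⊗ (10 ⊕ 1))) gives 4.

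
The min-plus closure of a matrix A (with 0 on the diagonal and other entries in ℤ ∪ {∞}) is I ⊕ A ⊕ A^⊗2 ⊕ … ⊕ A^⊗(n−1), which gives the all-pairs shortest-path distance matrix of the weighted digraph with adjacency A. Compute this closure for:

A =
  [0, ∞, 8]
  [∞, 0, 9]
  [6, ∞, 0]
Closure =
  [0, ∞, 8]
  [15, 0, 9]
  [6, ∞, 0]

This is the Floyd-Warshall all-pairs shortest-path computation. For each intermediate vertex k = 0, 1, …, 2, update dist[i][j] ← min(dist[i][j], dist[i][k] + dist[k][j]). The final matrix gives, for each (i, j), the minimum total weight of any directed path from i to j (possibly empty when i = j).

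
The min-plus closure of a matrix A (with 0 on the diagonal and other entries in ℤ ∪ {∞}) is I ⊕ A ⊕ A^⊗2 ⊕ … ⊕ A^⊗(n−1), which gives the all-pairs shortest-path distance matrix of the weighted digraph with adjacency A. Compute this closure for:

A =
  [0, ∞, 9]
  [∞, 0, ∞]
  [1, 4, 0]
Closure =
  [0, 13, 9]
  [∞, 0, ∞]
  [1, 4, 0]

This is the Floyd-Warshall all-pairs shortest-path computation. For each intermediate vertex k = 0, 1, …, 2, update dist[i][j] ← min(dist[i][j], dist[i][k] + dist[k][j]). The final matrix gives, for each (i, j), the minimum total weight of any directed path from i to j (possibly empty when i = j).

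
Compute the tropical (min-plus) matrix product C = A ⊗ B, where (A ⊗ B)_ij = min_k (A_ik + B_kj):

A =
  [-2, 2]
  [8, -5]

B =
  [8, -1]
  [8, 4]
A ⊗ B =
  [6, -3]
  [3, -1]

Apply the min-plus product entry-by-entry:
  C[0][0] = min over k of (A[0][0] + B[0][0] = -2 + 8 = 6, A[0][1] + B[1][0] = 2 + 8 = 10) = 6 (attained at k = 0)
  C[0][1] = min over k of (A[0][0] + B[0][1] = -2 + -1 = -3, A[0][1] + B[1][1] = 2 + 4 = 6) = -3 (attained at k = 0)
  C[1][0] = min over k of (A[1][0] + B[0][0] = 8 + 8 = 16, A[1][1] + B[1][0] = -5 + 8 = 3) = 3 (attained at k = 1)
  C[1][1] = min over k of (A[1][0] + B[0][1] = 8 + -1 = 7, A[1][1] + B[1][1] = -5 + 4 = -1) = -1 (attained at k = 1)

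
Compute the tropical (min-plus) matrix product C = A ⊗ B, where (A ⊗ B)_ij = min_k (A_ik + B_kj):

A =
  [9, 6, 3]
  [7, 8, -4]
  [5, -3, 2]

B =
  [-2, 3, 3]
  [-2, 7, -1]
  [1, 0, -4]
A ⊗ B =
  [4, 3, -1]
  [-3, -4, -8]
  [-5, 2, -4]

Apply the min-plus product entry-by-entry:
  C[0][0] = min over k of (A[0][0] + B[0][0] = 9 + -2 = 7, A[0][1] + B[1][0] = 6 + -2 = 4, A[0][2] + B[2][0] = 3 + 1 = 4) = 4 (attained at k = 1)
  C[0][1] = min over k of (A[0][0] + B[0][1] = 9 + 3 = 12, A[0][1] + B[1][1] = 6 + 7 = 13, A[0][2] + B[2][1] = 3 + 0 = 3) = 3 (attained at k = 2)
  C[0][2] = min over k of (A[0][0] + B[0][2] = 9 + 3 = 12, A[0][1] + B[1][2] = 6 + -1 = 5, A[0][2] + B[2][2] = 3 + -4 = -1) = -1 (attained at k = 2)
  C[1][0] = min over k of (A[1][0] + B[0][0] = 7 + -2 = 5, A[1][1] + B[1][0] = 8 + -2 = 6, A[1][2] + B[2][0] = -4 + 1 = -3) = -3 (attained at k = 2)
  C[1][1] = min over k of (A[1][0] + B[0][1] = 7 + 3 = 10, A[1][1] + B[1][1] = 8 + 7 = 15, A[1][2] + B[2][1] = -4 + 0 = -4) = -4 (attained at k = 2)
  C[1][2] = min over k of (A[1][0] + B[0][2] = 7 + 3 = 10, A[1][1] + B[1][2] = 8 + -1 = 7, A[1][2] + B[2][2] = -4 + -4 = -8) = -8 (attained at k = 2)
  C[2][0] = min over k of (A[2][0] + B[0][0] = 5 + -2 = 3, A[2][1] + B[1][0] = -3 + -2 = -5, A[2][2] + B[2][0] = 2 + 1 = 3) = -5 (attained at k = 1)
  C[2][1] = min over k of (A[2][0] + B[0][1] = 5 + 3 = 8, A[2][1] + B[1][1] = -3 + 7 = 4, A[2][2] + B[2][1] = 2 + 0 = 2) = 2 (attained at k = 2)
  C[2][2] = min over k of (A[2][0] + B[0][2] = 5 + 3 = 8, A[2][1] + B[1][2] = -3 + -1 = -4, A[2][2] + B[2][2] = 2 + -4 = -2) = -4 (attained at k = 1)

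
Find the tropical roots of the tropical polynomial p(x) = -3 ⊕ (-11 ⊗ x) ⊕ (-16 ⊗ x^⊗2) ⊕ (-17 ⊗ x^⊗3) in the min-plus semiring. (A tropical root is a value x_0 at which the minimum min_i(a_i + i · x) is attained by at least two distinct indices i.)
Roots: {1, 5, 8}

Each tropical root is a break point of the lower envelope of the lines y = a_i + i · x (there are 4 lines, with slopes 0, 1, ..., 3). Only the lines that attain the minimum somewhere contribute to roots; other lines are dominated. Here the surviving (envelope) indices are i = 3, i = 2, i = 1, i = 0.
Intersections between consecutive envelope lines give the roots: for adjacent envelope indices i < j the intersection is x = (a_i − a_j) / (j − i). Reading off the sorted break points: {1, 5, 8}.
Verification: at each break x_0, at least two indices attain the minimum of min_i(a_i + i · x_0).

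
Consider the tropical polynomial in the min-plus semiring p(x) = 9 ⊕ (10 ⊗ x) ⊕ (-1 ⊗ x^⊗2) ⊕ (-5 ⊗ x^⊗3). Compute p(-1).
p(-1) = -8

A tropical monomial a ⊗ x^⊗i evaluates to a + i · x. Evaluating each term at x = -1:
  Term 0 contributes 9 + 0 · -1 = 9
  Term 1 contributes 10 + 1 · -1 = 9
  Term 2 contributes -1 + 2 · -1 = -3
  Term 3 contributes -5 + 3 · -1 = -8
p(-1) = ⊕ of these = min[9, 9, -3, -8] = -8.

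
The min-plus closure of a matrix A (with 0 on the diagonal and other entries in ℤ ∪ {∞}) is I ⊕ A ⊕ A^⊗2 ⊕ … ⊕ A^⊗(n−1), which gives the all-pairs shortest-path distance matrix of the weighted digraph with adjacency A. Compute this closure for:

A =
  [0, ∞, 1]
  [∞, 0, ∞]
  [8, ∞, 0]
Closure =
  [0, ∞, 1]
  [∞, 0, ∞]
  [8, ∞, 0]

This is the Floyd-Warshall all-pairs shortest-path computation. For each intermediate vertex k = 0, 1, …, 2, update dist[i][j] ← min(dist[i][j], dist[i][k] + dist[k][j]). The final matrix gives, for each (i, j), the minimum total weight of any directed path from i to j (possibly empty when i = j).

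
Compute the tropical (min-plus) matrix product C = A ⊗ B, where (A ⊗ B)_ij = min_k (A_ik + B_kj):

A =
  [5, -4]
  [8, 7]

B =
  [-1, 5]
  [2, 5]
A ⊗ B =
  [-2, 1]
  [7, 12]

Apply the min-plus product entry-by-entry:
  C[0][0] = min over k of (A[0][0] + B[0][0] = 5 + -1 = 4, A[0][1] + B[1][0] = -4 + 2 = -2) = -2 (attained at k = 1)
  C[0][1] = min over k of (A[0][0] + B[0][1] = 5 + 5 = 10, A[0][1] + B[1][1] = -4 + 5 = 1) = 1 (attained at k = 1)
  C[1][0] = min over k of (A[1][0] + B[0][0] = 8 + -1 = 7, A[1][1] + B[1][0] = 7 + 2 = 9) = 7 (attained at k = 0)
  C[1][1] = min over k of (A[1][0] + B[0][1] = 8 + 5 = 13, A[1][1] + B[1][1] = 7 + 5 = 12) = 12 (attained at k = 1)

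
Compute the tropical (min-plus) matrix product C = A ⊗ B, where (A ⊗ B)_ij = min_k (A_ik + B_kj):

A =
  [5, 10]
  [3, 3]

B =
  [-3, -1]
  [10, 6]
A ⊗ B =
  [2, 4]
  [0, 2]

Apply the min-plus product entry-by-entry:
  C[0][0] = min over k of (A[0][0] + B[0][0] = 5 + -3 = 2, A[0][1] + B[1][0] = 10 + 10 = 20) = 2 (attained at k = 0)
  C[0][1] = min over k of (A[0][0] + B[0][1] = 5 + -1 = 4, A[0][1] + B[1][1] = 10 + 6 = 16) = 4 (attained at k = 0)
  C[1][0] = min over k of (A[1][0] + B[0][0] = 3 + -3 = 0, A[1][1] + B[1][0] = 3 + 10 = 13) = 0 (attained at k = 0)
  C[1][1] = min over k of (A[1][0] + B[0][1] = 3 + -1 = 2, A[1][1] + B[1][1] = 3 + 6 = 9) = 2 (attained at k = 0)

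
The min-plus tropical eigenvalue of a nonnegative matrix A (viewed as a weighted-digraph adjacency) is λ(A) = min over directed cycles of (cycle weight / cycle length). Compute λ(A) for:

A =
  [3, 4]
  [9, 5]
λ(A) = 3

Enumerate directed cycles and compute their means (weight / length). Sample:
  cycle 0 → 0: weight = 3, length = 1, mean = 3/1 ≈ 3.000
  cycle 1 → 1: weight = 5, length = 1, mean = 5/1 ≈ 5.000
  cycle 0 → 1 → 0: weight = 13, length = 2, mean = 13/2 ≈ 6.500
  cycle 1 → 0 → 1: weight = 13, length = 2, mean = 13/2 ≈ 6.500
Minimum mean = 3.000, attained e.g. along the cycle 0 → 0 with weight 3 and length 1. So λ(A) = 3/1 = 3.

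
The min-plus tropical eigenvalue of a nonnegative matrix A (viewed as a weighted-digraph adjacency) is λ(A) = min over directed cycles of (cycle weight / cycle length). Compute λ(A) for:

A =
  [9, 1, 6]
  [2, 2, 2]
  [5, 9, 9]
λ(A) = 3/2

Enumerate directed cycles and compute their means (weight / length). Sample:
  cycle 0 → 0: weight = 9, length = 1, mean = 9/1 ≈ 9.000
  cycle 1 → 1: weight = 2, length = 1, mean = 2/1 ≈ 2.000
  cycle 2 → 2: weight = 9, length = 1, mean = 9/1 ≈ 9.000
  cycle 0 → 1 → 0: weight = 3, length = 2, mean = 3/2 ≈ 1.500
  cycle 0 → 2 → 0: weight = 11, length = 2, mean = 11/2 ≈ 5.500
  cycle 1 → 0 → 1: weight = 3, length = 2, mean = 3/2 ≈ 1.500
Minimum mean = 1.500, attained e.g. along the cycle 0 → 1 → 0 with weight 3 and length 2. So λ(A) = 3/2 = 3/2.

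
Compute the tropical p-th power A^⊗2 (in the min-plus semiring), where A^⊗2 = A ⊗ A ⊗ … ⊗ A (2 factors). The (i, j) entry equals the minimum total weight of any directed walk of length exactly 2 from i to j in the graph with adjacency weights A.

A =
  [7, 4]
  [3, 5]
A^⊗2 =
  [7, 9]
  [8, 7]

Each entry (A^⊗2)_ij equals the minimum over all length-2 walks i = v_0 → v_1 → … → v_2 = j of Σ_t A[v_t][v_{t+1}]. For example, for (i, j) = (0, 1) we minimise over 2 possible intermediate vertex sequences; the minimum is 9, attained along the walk 0 → 1 → 1.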